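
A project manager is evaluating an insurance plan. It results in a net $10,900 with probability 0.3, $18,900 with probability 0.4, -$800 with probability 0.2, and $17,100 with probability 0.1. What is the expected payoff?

EV = 0.3 × 10900 + 0.4 × 18900 + 0.2 × (-800) + 0.1 × 17100 = 3270 + 7560 − 160 + 1710 = 12380

$12,380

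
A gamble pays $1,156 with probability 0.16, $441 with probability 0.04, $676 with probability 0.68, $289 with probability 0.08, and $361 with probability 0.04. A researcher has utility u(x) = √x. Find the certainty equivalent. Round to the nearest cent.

E[u] = 0.16·√1156 + 0.04·√441 + 0.68·√676 + 0.08·√289 + 0.04·√361 = 0.16·34 + 0.04·21 + 0.68·26 + 0.08·17 + 0.04·19 = 26.08
CE = (26.08)² = 680.1664

$680.17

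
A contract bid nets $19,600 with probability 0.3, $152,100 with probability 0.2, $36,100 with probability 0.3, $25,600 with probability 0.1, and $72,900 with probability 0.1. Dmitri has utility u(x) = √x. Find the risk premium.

E[u] = 0.3·√19600 + 0.2·√152100 + 0.3·√36100 + 0.1·√25600 + 0.1·√72900 = 0.3·140 + 0.2·390 + 0.3·190 + 0.1·160 + 0.1·270 = 220
CE = (220)² = 48400
Risk premium = EV − CE = 56980 − 48400 = 8580

$8,580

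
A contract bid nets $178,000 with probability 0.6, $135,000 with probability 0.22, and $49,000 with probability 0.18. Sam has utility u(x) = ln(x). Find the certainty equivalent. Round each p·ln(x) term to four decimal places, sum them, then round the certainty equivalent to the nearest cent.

$132,786.78

E[u] = 0.6·ln(178000) + 0.22·ln(135000) + 0.18·ln(49000) = 7.2537 + 2.5989 + 1.9439 = 11.7965
CE = e^11.7965 ≈ 132786.78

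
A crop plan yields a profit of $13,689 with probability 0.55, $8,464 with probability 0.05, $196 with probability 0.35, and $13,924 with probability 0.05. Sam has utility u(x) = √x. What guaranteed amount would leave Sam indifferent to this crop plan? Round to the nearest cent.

E[u] = 0.55·√13689 + 0.05·√8464 + 0.35·√196 + 0.05·√13924 = 0.55·117 + 0.05·92 + 0.35·14 + 0.05·118 = 79.75
CE = (79.75)² = 6360.0625

$6,360.06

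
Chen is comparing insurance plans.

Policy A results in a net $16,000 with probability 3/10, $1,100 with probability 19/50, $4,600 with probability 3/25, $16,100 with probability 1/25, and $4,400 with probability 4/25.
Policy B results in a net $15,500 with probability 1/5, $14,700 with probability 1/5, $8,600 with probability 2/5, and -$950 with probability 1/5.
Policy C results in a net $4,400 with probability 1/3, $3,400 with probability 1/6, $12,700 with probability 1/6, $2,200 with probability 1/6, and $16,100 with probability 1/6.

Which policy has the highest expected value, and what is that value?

Policy A = 3/10 × 16000 + 19/50 × 1100 + 3/25 × 4600 + 1/25 × 16100 + 4/25 × 4400 = 4800 + 418 + 552 + 644 + 704 = 7118
Policy B = 1/5 × 15500 + 1/5 × 14700 + 2/5 × 8600 + 1/5 × (-950) = 3100 + 2940 + 3440 − 190 = 9290
Policy C = 1/3 × 4400 + 1/6 × 3400 + 1/6 × 12700 + 1/6 × 2200 + 1/6 × 16100 = 1466.6667 + 566.6667 + 2116.6667 + 366.6667 + 2683.3333 = 7200

Policy B ($9,290)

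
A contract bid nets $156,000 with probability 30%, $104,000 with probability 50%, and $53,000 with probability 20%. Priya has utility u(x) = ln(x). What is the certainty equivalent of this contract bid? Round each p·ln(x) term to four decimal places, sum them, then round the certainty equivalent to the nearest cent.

E[u] = 0.3·ln(156000) + 0.5·ln(104000) + 0.2·ln(53000) = 3.5873 + 5.7761 + 2.1756 = 11.5390
CE = e^11.5390 ≈ 102641.74

$102,641.74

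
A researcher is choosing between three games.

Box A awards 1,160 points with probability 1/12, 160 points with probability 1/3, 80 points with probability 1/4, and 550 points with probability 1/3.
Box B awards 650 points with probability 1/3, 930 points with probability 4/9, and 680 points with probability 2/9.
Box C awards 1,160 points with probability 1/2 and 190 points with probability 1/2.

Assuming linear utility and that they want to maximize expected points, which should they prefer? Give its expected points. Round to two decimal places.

Box A = 1/12 × 1160 + 1/3 × 160 + 1/4 × 80 + 1/3 × 550 = 96.6667 + 53.3333 + 20 + 183.3333 = 353.3333
Box B = 1/3 × 650 + 4/9 × 930 + 2/9 × 680 = 216.6667 + 413.3333 + 151.1111 = 781.1111
Box C = 1/2 × 1160 + 1/2 × 190 = 580 + 95 = 675

Box B (781.11 points)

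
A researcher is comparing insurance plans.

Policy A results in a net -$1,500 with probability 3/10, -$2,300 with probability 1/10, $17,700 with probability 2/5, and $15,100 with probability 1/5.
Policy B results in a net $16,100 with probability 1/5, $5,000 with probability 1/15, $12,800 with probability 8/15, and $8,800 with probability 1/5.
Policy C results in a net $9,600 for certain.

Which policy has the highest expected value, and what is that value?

Policy A = 3/10 × (-1500) + 1/10 × (-2300) + 2/5 × 17700 + 1/5 × 15100 = -450 − 230 + 7080 + 3020 = 9420
Policy B = 1/5 × 16100 + 1/15 × 5000 + 8/15 × 12800 + 1/5 × 8800 = 3220 + 333.3333 + 6826.6667 + 1760 = 12140
Policy C: 9600 (certain)

Policy B ($12,140)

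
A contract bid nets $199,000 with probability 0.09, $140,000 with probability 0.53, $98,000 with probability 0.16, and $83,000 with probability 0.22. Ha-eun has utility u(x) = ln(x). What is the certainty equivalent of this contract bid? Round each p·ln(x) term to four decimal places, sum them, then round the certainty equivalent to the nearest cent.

$121,661.76

E[u] = 0.09·ln(199000) + 0.53·ln(140000) + 0.16·ln(98000) + 0.22·ln(83000) = 1.0981 + 6.2802 + 1.8388 + 2.4919 = 11.7090
CE = e^11.7090 ≈ 121661.76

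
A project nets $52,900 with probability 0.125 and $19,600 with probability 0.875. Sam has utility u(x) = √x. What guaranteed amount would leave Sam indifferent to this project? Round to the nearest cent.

$22,876.56

E[u] = 0.125·√52900 + 0.875·√19600 = 0.125·230 + 0.875·140 = 151.25
CE = (151.25)² = 22876.5625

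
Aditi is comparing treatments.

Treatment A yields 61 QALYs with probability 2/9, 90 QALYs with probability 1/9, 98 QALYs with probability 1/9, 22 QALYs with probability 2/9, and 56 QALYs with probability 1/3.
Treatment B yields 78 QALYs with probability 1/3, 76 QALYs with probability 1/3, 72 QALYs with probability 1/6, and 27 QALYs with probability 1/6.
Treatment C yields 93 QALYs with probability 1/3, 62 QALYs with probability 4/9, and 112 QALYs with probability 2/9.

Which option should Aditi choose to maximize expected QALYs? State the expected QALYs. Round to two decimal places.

Treatment A = 2/9 × 61 + 1/9 × 90 + 1/9 × 98 + 2/9 × 22 + 1/3 × 56 = 13.5556 + 10 + 10.8889 + 4.8889 + 18.6667 = 58
Treatment B = 1/3 × 78 + 1/3 × 76 + 1/6 × 72 + 1/6 × 27 = 26 + 25.3333 + 12 + 4.5 = 67.8333
Treatment C = 1/3 × 93 + 4/9 × 62 + 2/9 × 112 = 31 + 27.5556 + 24.8889 = 83.4444

Treatment C (83.44 QALYs)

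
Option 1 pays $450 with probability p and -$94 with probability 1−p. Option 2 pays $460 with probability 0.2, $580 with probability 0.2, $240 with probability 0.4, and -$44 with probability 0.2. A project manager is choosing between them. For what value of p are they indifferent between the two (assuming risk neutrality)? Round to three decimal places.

p = 0.715

EV(Option 2) = 0.2 × 460 + 0.2 × 580 + 0.4 × 240 + 0.2 × (-44) = 92 + 116 + 96 − 8.8 = 295.2
p·450 + (1−p)·(-94) = 295.2
544p − 94 = 295.2
p = (295.2 + 94) / 544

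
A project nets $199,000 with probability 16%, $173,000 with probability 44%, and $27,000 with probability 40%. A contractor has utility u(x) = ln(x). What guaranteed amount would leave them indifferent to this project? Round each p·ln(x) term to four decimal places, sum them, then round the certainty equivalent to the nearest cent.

$84,162.10

E[u] = 0.16·ln(199000) + 0.44·ln(173000) + 0.4·ln(27000) = 1.9522 + 5.3069 + 4.0814 = 11.3405
CE = e^11.3405 ≈ 84162.10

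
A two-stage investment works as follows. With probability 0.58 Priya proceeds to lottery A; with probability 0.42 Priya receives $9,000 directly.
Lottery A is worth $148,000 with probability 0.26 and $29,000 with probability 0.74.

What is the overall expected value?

EV(A) = 0.26 × 148000 + 0.74 × 29000 = 38480 + 21460 = 59940
Branch B: 9000 (certain)
Overall = 0.58 × 59940 + 0.42 × 9000 = 34765.2 + 3780 = 38545.2

$38,545.20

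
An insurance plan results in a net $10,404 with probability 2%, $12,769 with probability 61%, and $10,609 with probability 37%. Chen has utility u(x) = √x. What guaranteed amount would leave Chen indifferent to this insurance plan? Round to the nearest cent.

E[u] = 0.02·√10404 + 0.61·√12769 + 0.37·√10609 = 0.02·102 + 0.61·113 + 0.37·103 = 109.08
CE = (109.08)² = 11898.4464

$11,898.45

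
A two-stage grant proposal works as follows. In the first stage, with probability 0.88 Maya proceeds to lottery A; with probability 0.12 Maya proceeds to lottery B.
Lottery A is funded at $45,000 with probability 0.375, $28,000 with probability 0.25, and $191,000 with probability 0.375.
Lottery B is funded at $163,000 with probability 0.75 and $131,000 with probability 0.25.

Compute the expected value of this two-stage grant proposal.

$102,640

EV(A) = 0.375 × 45000 + 0.25 × 28000 + 0.375 × 191000 = 16875 + 7000 + 71625 = 95500
EV(B) = 0.75 × 163000 + 0.25 × 131000 = 122250 + 32750 = 155000
Overall = 0.88 × 95500 + 0.12 × 155000 = 84040 + 18600 = 102640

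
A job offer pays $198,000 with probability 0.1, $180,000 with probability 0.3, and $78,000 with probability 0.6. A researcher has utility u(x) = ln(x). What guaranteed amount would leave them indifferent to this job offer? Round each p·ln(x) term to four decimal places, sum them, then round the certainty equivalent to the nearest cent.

$110,029.08

E[u] = 0.1·ln(198000) + 0.3·ln(180000) + 0.6·ln(78000) = 1.2196 + 3.6302 + 6.7587 = 11.6085
CE = e^11.6085 ≈ 110029.08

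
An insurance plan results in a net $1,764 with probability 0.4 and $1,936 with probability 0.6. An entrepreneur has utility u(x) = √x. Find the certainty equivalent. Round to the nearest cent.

$1,866.24

E[u] = 0.4·√1764 + 0.6·√1936 = 0.4·42 + 0.6·44 = 43.2
CE = (43.2)² = 1866.24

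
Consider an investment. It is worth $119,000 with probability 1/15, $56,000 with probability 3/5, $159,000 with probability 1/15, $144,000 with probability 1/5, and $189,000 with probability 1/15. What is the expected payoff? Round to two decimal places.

$93,533.33

EV = 1/15 × 119000 + 3/5 × 56000 + 1/15 × 159000 + 1/5 × 144000 + 1/15 × 189000 = 7933.3333 + 33600 + 10600 + 28800 + 12600 = 93533.3333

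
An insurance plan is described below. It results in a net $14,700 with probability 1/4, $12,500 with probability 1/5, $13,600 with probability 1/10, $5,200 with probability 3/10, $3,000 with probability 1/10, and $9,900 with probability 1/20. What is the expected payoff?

EV = 1/4 × 14700 + 1/5 × 12500 + 1/10 × 13600 + 3/10 × 5200 + 1/10 × 3000 + 1/20 × 9900 = 3675 + 2500 + 1360 + 1560 + 300 + 495 = 9890

$9,890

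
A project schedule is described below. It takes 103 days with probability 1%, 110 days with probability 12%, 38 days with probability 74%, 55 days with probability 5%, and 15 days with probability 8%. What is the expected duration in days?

EV = 0.01 × 103 + 0.12 × 110 + 0.74 × 38 + 0.05 × 55 + 0.08 × 15 = 1.03 + 13.2 + 28.12 + 2.75 + 1.2 = 46.3

46.3 days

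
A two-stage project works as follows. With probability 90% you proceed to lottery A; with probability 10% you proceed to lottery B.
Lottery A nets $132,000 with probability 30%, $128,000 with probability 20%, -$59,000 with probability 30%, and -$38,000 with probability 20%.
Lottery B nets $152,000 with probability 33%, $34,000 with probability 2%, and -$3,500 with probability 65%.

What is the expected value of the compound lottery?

EV(A) = 0.3 × 132000 + 0.2 × 128000 + 0.3 × (-59000) + 0.2 × (-38000) = 39600 + 25600 − 17700 − 7600 = 39900
EV(B) = 0.33 × 152000 + 0.02 × 34000 + 0.65 × (-3500) = 50160 + 680 − 2275 = 48565
Overall = 0.9 × 39900 + 0.1 × 48565 = 35910 + 4856.5 = 40766.5

$40,766.50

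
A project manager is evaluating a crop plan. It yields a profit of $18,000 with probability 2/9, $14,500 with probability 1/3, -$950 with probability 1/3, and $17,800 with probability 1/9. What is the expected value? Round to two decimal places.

EV = 2/9 × 18000 + 1/3 × 14500 + 1/3 × (-950) + 1/9 × 17800 = 4000 + 4833.3333 − 316.6667 + 1977.7778 = 10494.4444

$10,494.44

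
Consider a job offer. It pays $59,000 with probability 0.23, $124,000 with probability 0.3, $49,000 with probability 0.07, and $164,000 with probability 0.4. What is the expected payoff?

$119,800

EV = 0.23 × 59000 + 0.3 × 124000 + 0.07 × 49000 + 0.4 × 164000 = 13570 + 37200 + 3430 + 65600 = 119800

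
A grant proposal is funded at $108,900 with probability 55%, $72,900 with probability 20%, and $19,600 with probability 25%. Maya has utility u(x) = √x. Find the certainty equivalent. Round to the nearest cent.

E[u] = 0.55·√108900 + 0.2·√72900 + 0.25·√19600 = 0.55·330 + 0.2·270 + 0.25·140 = 270.5
CE = (270.5)² = 73170.25

$73,170.25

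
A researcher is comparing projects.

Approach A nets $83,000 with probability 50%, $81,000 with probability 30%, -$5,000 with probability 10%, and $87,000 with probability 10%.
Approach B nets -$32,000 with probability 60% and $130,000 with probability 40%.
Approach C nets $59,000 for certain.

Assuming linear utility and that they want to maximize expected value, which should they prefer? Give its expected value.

Approach A ($74,000)

Approach A = 0.5 × 83000 + 0.3 × 81000 + 0.1 × (-5000) + 0.1 × 87000 = 41500 + 24300 − 500 + 8700 = 74000
Approach B = 0.6 × (-32000) + 0.4 × 130000 = -19200 + 52000 = 32800
Approach C: 59000 (certain)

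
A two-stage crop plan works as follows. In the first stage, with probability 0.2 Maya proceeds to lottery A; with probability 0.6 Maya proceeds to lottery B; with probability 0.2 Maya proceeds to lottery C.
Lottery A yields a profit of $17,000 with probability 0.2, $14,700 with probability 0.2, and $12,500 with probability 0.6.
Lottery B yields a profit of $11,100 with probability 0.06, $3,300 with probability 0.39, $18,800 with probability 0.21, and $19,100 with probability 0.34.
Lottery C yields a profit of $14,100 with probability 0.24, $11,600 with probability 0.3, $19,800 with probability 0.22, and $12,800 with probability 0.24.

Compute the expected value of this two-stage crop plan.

$13,063.40

EV(A) = 0.2 × 17000 + 0.2 × 14700 + 0.6 × 12500 = 3400 + 2940 + 7500 = 13840
EV(B) = 0.06 × 11100 + 0.39 × 3300 + 0.21 × 18800 + 0.34 × 19100 = 666 + 1287 + 3948 + 6494 = 12395
EV(C) = 0.24 × 14100 + 0.3 × 11600 + 0.22 × 19800 + 0.24 × 12800 = 3384 + 3480 + 4356 + 3072 = 14292
Overall = 0.2 × 13840 + 0.6 × 12395 + 0.2 × 14292 = 2768 + 7437 + 2858.4 = 13063.4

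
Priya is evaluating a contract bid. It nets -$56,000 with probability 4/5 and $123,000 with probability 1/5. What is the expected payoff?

-$20,200

EV = 4/5 × (-56000) + 1/5 × 123000 = -44800 + 24600 = -20200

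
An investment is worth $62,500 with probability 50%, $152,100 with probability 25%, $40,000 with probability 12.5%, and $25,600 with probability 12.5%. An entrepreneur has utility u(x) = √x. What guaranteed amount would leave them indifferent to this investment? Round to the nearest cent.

$71,556.25

E[u] = 0.5·√62500 + 0.25·√152100 + 0.125·√40000 + 0.125·√25600 = 0.5·250 + 0.25·390 + 0.125·200 + 0.125·160 = 267.5
CE = (267.5)² = 71556.25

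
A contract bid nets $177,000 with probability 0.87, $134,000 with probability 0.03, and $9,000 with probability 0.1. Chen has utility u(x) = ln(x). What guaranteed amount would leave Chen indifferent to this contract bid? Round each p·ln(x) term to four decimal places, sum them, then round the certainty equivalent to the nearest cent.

$130,313.71

E[u] = 0.87·ln(177000) + 0.03·ln(134000) + 0.1·ln(9000) = 10.5130 + 0.3542 + 0.9105 = 11.7777
CE = e^11.7777 ≈ 130313.71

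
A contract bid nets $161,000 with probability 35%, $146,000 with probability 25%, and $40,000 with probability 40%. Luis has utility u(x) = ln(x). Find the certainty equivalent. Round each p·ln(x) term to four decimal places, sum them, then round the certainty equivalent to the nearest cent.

$90,012.16

E[u] = 0.35·ln(161000) + 0.25·ln(146000) + 0.4·ln(40000) = 4.1962 + 2.9728 + 4.2387 = 11.4077
CE = e^11.4077 ≈ 90012.16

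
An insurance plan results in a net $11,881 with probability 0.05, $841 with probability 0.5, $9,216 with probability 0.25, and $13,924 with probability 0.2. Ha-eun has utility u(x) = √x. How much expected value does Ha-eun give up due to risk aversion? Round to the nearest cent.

$1,540.35

E[u] = 0.05·√11881 + 0.5·√841 + 0.25·√9216 + 0.2·√13924 = 0.05·109 + 0.5·29 + 0.25·96 + 0.2·118 = 67.55
CE = (67.55)² = 4563.0025
Risk premium = EV − CE = 6103.35 − 4563.0025 = 1540.3475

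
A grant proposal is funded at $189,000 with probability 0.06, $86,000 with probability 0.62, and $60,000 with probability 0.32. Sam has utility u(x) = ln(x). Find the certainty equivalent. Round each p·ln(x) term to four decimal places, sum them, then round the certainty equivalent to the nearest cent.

$80,354.23

E[u] = 0.06·ln(189000) + 0.62·ln(86000) + 0.32·ln(60000) = 0.7290 + 7.0445 + 3.5207 = 11.2942
CE = e^11.2942 ≈ 80354.23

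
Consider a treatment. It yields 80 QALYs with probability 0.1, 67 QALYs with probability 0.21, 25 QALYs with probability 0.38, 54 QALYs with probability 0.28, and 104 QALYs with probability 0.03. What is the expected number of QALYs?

49.81 QALYs

EV = 0.1 × 80 + 0.21 × 67 + 0.38 × 25 + 0.28 × 54 + 0.03 × 104 = 8 + 14.07 + 9.5 + 15.12 + 3.12 = 49.81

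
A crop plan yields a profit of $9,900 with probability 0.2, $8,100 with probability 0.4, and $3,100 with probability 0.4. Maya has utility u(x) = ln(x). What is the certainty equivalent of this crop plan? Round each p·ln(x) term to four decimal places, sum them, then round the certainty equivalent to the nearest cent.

$5,742.21

E[u] = 0.2·ln(9900) + 0.4·ln(8100) + 0.4·ln(3100) = 1.8401 + 3.5998 + 3.2157 = 8.6556
CE = e^8.6556 ≈ 5742.21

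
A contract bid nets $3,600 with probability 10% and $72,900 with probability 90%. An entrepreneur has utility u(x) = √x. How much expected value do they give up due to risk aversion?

E[u] = 0.1·√3600 + 0.9·√72900 = 0.1·60 + 0.9·270 = 249
CE = (249)² = 62001
Risk premium = EV − CE = 65970 − 62001 = 3969

$3,969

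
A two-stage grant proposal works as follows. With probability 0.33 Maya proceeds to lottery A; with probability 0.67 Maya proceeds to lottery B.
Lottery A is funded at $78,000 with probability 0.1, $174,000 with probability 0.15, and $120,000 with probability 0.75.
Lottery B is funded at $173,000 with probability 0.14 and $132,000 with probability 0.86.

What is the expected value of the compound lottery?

EV(A) = 0.1 × 78000 + 0.15 × 174000 + 0.75 × 120000 = 7800 + 26100 + 90000 = 123900
EV(B) = 0.14 × 173000 + 0.86 × 132000 = 24220 + 113520 = 137740
Overall = 0.33 × 123900 + 0.67 × 137740 = 40887 + 92285.8 = 133172.8

$133,172.80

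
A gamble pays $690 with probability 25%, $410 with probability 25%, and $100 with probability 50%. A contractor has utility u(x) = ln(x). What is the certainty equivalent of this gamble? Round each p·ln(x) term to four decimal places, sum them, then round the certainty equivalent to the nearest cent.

$230.63

E[u] = 0.25·ln(690) + 0.25·ln(410) + 0.5·ln(100) = 1.6342 + 1.5040 + 2.3026 = 5.4408
CE = e^5.4408 ≈ 230.63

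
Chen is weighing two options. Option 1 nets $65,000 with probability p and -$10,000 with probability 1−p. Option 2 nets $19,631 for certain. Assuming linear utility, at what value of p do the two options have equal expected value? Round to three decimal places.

p = 0.395

p·65000 + (1−p)·(-10000) = 19631
75000p − 10000 = 19631
p = (19631 + 10000) / 75000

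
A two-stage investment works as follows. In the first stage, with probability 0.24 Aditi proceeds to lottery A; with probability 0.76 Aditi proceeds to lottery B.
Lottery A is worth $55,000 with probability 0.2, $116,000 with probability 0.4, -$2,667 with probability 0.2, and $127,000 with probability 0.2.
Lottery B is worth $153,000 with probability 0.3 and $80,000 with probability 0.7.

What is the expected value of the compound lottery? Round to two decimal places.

EV(A) = 0.2 × 55000 + 0.4 × 116000 + 0.2 × (-2667) + 0.2 × 127000 = 11000 + 46400 − 533.4 + 25400 = 82266.6
EV(B) = 0.3 × 153000 + 0.7 × 80000 = 45900 + 56000 = 101900
Overall = 0.24 × 82266.6 + 0.76 × 101900 = 19743.984 + 77444 = 97187.984

$97,187.98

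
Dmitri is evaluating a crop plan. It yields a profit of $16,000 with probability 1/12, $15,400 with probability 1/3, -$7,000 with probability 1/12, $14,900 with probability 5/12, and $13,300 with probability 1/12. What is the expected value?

$13,200

EV = 1/12 × 16000 + 1/3 × 15400 + 1/12 × (-7000) + 5/12 × 14900 + 1/12 × 13300 = 1333.3333 + 5133.3333 − 583.3333 + 6208.3333 + 1108.3333 = 13200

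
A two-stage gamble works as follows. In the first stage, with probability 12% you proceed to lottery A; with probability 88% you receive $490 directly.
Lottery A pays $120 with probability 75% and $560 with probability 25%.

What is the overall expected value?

$458.80

EV(A) = 0.75 × 120 + 0.25 × 560 = 90 + 140 = 230
Branch B: 490 (certain)
Overall = 0.12 × 230 + 0.88 × 490 = 27.6 + 431.2 = 458.8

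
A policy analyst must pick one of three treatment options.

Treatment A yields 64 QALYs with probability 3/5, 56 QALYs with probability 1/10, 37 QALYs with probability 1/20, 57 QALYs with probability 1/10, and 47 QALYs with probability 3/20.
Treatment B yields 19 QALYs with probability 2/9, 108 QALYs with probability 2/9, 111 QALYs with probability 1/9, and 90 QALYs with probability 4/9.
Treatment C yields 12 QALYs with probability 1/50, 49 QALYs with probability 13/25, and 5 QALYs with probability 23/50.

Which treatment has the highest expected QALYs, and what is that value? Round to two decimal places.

Treatment B (80.56 QALYs)

Treatment A = 3/5 × 64 + 1/10 × 56 + 1/20 × 37 + 1/10 × 57 + 3/20 × 47 = 38.4 + 5.6 + 1.85 + 5.7 + 7.05 = 58.6
Treatment B = 2/9 × 19 + 2/9 × 108 + 1/9 × 111 + 4/9 × 90 = 4.2222 + 24 + 12.3333 + 40 = 80.5556
Treatment C = 1/50 × 12 + 13/25 × 49 + 23/50 × 5 = 0.24 + 25.48 + 2.3 = 28.02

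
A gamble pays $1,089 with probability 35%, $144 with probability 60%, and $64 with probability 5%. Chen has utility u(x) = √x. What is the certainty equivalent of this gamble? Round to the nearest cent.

$366.72

E[u] = 0.35·√1089 + 0.6·√144 + 0.05·√64 = 0.35·33 + 0.6·12 + 0.05·8 = 19.15
CE = (19.15)² = 366.7225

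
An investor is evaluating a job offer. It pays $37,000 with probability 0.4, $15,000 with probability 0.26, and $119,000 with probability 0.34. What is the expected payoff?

$59,160

EV = 0.4 × 37000 + 0.26 × 15000 + 0.34 × 119000 = 14800 + 3900 + 40460 = 59160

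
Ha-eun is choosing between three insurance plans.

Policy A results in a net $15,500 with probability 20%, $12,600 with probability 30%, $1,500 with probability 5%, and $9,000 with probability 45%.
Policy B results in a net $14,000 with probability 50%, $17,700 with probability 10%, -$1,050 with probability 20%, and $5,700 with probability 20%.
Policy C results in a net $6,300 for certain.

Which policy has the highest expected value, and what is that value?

Policy A = 0.2 × 15500 + 0.3 × 12600 + 0.05 × 1500 + 0.45 × 9000 = 3100 + 3780 + 75 + 4050 = 11005
Policy B = 0.5 × 14000 + 0.1 × 17700 + 0.2 × (-1050) + 0.2 × 5700 = 7000 + 1770 − 210 + 1140 = 9700
Policy C: 6300 (certain)

Policy A ($11,005)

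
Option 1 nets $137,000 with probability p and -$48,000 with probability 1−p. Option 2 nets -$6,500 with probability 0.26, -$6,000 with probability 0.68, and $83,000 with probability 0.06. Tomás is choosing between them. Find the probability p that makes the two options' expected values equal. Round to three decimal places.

p = 0.255

EV(Option 2) = 0.26 × (-6500) + 0.68 × (-6000) + 0.06 × 83000 = -1690 − 4080 + 4980 = -790
p·137000 + (1−p)·(-48000) = -790
185000p − 48000 = -790
p = (-790 + 48000) / 185000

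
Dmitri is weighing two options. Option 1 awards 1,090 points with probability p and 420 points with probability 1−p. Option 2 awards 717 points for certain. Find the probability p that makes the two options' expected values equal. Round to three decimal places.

p·1090 + (1−p)·420 = 717
670p + 420 = 717
p = (717 − 420) / 670

p = 0.443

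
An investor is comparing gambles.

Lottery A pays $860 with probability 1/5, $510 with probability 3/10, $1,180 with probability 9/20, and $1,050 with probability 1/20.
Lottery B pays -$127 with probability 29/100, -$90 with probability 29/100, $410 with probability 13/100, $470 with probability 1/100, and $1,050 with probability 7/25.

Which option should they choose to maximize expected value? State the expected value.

Lottery A = 1/5 × 860 + 3/10 × 510 + 9/20 × 1180 + 1/20 × 1050 = 172 + 153 + 531 + 52.5 = 908.5
Lottery B = 29/100 × (-127) + 29/100 × (-90) + 13/100 × 410 + 1/100 × 470 + 7/25 × 1050 = -36.83 − 26.1 + 53.3 + 4.7 + 294 = 289.07

Lottery A ($908.50)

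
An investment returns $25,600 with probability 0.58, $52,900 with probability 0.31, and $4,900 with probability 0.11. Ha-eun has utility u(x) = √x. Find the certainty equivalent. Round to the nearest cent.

E[u] = 0.58·√25600 + 0.31·√52900 + 0.11·√4900 = 0.58·160 + 0.31·230 + 0.11·70 = 171.8
CE = (171.8)² = 29515.24

$29,515.24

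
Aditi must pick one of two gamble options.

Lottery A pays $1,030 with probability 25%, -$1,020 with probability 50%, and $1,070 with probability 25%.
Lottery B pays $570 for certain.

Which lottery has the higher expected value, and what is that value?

Lottery A = 0.25 × 1030 + 0.5 × (-1020) + 0.25 × 1070 = 257.5 − 510 + 267.5 = 15
Lottery B: 570 (certain)

Lottery B ($570)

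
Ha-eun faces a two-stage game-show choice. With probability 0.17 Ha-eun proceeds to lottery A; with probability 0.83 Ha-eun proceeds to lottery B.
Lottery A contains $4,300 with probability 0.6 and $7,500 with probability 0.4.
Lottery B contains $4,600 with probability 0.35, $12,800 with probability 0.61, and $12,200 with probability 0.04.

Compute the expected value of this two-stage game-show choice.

$9,170.58

EV(A) = 0.6 × 4300 + 0.4 × 7500 = 2580 + 3000 = 5580
EV(B) = 0.35 × 4600 + 0.61 × 12800 + 0.04 × 12200 = 1610 + 7808 + 488 = 9906
Overall = 0.17 × 5580 + 0.83 × 9906 = 948.6 + 8221.98 = 9170.58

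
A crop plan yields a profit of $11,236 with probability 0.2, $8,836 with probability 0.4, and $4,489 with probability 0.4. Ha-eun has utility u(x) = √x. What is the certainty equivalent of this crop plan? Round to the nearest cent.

$7,327.36

E[u] = 0.2·√11236 + 0.4·√8836 + 0.4·√4489 = 0.2·106 + 0.4·94 + 0.4·67 = 85.6
CE = (85.6)² = 7327.36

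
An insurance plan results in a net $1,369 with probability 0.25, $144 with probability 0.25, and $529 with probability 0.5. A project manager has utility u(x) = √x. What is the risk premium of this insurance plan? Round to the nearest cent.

$78.69

E[u] = 0.25·√1369 + 0.25·√144 + 0.5·√529 = 0.25·37 + 0.25·12 + 0.5·23 = 23.75
CE = (23.75)² = 564.0625
Risk premium = EV − CE = 642.75 − 564.0625 = 78.6875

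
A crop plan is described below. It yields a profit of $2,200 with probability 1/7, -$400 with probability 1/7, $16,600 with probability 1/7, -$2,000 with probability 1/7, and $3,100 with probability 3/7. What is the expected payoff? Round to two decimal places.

EV = 1/7 × 2200 + 1/7 × (-400) + 1/7 × 16600 + 1/7 × (-2000) + 3/7 × 3100 = 314.2857 − 57.1429 + 2371.4286 − 285.7143 + 1328.5714 = 3671.4286

$3,671.43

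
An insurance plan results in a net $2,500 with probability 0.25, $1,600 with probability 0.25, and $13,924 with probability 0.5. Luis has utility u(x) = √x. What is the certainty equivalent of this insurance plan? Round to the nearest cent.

$6,642.25

E[u] = 0.25·√2500 + 0.25·√1600 + 0.5·√13924 = 0.25·50 + 0.25·40 + 0.5·118 = 81.5
CE = (81.5)² = 6642.25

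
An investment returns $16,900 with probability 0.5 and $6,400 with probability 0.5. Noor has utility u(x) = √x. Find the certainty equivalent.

$11,025

E[u] = 0.5·√16900 + 0.5·√6400 = 0.5·130 + 0.5·80 = 105
CE = (105)² = 11025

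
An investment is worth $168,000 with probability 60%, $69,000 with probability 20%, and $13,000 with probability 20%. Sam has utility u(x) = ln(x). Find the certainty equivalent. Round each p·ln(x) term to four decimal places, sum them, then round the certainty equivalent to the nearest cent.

$84,280.01

E[u] = 0.6·ln(168000) + 0.2·ln(69000) + 0.2·ln(13000) = 7.2190 + 2.2284 + 1.8945 = 11.3419
CE = e^11.3419 ≈ 84280.01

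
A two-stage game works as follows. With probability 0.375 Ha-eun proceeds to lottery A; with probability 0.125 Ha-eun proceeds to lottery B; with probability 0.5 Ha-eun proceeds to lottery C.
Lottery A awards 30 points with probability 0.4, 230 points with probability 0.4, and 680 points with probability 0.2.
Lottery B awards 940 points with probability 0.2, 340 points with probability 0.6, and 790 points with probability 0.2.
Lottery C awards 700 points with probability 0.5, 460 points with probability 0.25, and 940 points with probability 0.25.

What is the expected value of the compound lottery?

EV(A) = 0.4 × 30 + 0.4 × 230 + 0.2 × 680 = 12 + 92 + 136 = 240
EV(B) = 0.2 × 940 + 0.6 × 340 + 0.2 × 790 = 188 + 204 + 158 = 550
EV(C) = 0.5 × 700 + 0.25 × 460 + 0.25 × 940 = 350 + 115 + 235 = 700
Overall = 0.375 × 240 + 0.125 × 550 + 0.5 × 700 = 90 + 68.75 + 350 = 508.75

508.75 points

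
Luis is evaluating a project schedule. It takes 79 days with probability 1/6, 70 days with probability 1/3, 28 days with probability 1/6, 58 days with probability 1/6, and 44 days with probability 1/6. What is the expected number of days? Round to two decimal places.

EV = 1/6 × 79 + 1/3 × 70 + 1/6 × 28 + 1/6 × 58 + 1/6 × 44 = 13.1667 + 23.3333 + 4.6667 + 9.6667 + 7.3333 = 58.1667

58.17 days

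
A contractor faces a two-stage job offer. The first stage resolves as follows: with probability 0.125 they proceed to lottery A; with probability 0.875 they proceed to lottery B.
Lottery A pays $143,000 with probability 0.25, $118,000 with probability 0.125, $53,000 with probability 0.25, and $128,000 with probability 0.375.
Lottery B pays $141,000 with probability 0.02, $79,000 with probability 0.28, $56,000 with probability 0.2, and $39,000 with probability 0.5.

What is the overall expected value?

$62,653.75

EV(A) = 0.25 × 143000 + 0.125 × 118000 + 0.25 × 53000 + 0.375 × 128000 = 35750 + 14750 + 13250 + 48000 = 111750
EV(B) = 0.02 × 141000 + 0.28 × 79000 + 0.2 × 56000 + 0.5 × 39000 = 2820 + 22120 + 11200 + 19500 = 55640
Overall = 0.125 × 111750 + 0.875 × 55640 = 13968.75 + 48685 = 62653.75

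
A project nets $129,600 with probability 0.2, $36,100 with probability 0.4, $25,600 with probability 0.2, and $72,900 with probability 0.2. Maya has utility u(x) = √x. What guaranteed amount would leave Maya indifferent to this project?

E[u] = 0.2·√129600 + 0.4·√36100 + 0.2·√25600 + 0.2·√72900 = 0.2·360 + 0.4·190 + 0.2·160 + 0.2·270 = 234
CE = (234)² = 54756

$54,756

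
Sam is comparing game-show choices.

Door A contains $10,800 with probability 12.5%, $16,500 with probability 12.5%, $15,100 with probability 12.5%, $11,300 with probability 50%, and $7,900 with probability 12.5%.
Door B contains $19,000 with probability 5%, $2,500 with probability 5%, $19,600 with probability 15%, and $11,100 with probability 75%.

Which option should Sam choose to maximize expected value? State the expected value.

Door B ($12,340)

Door A = 0.125 × 10800 + 0.125 × 16500 + 0.125 × 15100 + 0.5 × 11300 + 0.125 × 7900 = 1350 + 2062.5 + 1887.5 + 5650 + 987.5 = 11937.5
Door B = 0.05 × 19000 + 0.05 × 2500 + 0.15 × 19600 + 0.75 × 11100 = 950 + 125 + 2940 + 8325 = 12340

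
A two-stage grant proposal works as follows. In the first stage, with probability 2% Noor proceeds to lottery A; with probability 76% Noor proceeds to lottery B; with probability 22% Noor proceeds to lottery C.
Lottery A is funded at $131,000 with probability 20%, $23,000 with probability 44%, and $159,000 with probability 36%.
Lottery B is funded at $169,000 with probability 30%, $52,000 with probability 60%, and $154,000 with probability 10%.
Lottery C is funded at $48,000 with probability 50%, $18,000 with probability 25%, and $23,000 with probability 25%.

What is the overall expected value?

$83,354.20

EV(A) = 0.2 × 131000 + 0.44 × 23000 + 0.36 × 159000 = 26200 + 10120 + 57240 = 93560
EV(B) = 0.3 × 169000 + 0.6 × 52000 + 0.1 × 154000 = 50700 + 31200 + 15400 = 97300
EV(C) = 0.5 × 48000 + 0.25 × 18000 + 0.25 × 23000 = 24000 + 4500 + 5750 = 34250
Overall = 0.02 × 93560 + 0.76 × 97300 + 0.22 × 34250 = 1871.2 + 73948 + 7535 = 83354.2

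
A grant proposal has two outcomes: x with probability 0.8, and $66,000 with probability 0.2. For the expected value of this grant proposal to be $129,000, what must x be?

0.8·x + 0.2·66000 = 129000
0.8·x = 129000 − 13200 = 115800
x = 115800 / 0.8 = 144750

x = $144,750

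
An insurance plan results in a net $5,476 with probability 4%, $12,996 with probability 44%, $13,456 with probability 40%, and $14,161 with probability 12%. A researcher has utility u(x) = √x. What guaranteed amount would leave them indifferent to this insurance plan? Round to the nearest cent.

E[u] = 0.04·√5476 + 0.44·√12996 + 0.4·√13456 + 0.12·√14161 = 0.04·74 + 0.44·114 + 0.4·116 + 0.12·119 = 113.8
CE = (113.8)² = 12950.44

$12,950.44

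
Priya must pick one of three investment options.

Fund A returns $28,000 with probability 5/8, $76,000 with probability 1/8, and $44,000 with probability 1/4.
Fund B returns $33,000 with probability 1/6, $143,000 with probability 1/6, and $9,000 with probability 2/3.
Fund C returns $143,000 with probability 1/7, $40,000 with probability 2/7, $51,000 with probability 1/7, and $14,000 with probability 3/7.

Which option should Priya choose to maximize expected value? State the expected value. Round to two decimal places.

Fund A = 5/8 × 28000 + 1/8 × 76000 + 1/4 × 44000 = 17500 + 9500 + 11000 = 38000
Fund B = 1/6 × 33000 + 1/6 × 143000 + 2/3 × 9000 = 5500 + 23833.3333 + 6000 = 35333.3333
Fund C = 1/7 × 143000 + 2/7 × 40000 + 1/7 × 51000 + 3/7 × 14000 = 20428.5714 + 11428.5714 + 7285.7143 + 6000 = 45142.8571

Fund C ($45,142.86)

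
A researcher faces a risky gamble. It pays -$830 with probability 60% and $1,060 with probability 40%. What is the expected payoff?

-$74

EV = 0.6 × (-830) + 0.4 × 1060 = -498 + 424 = -74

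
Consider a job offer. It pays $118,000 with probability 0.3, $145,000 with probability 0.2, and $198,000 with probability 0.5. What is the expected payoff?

EV = 0.3 × 118000 + 0.2 × 145000 + 0.5 × 198000 = 35400 + 29000 + 99000 = 163400

$163,400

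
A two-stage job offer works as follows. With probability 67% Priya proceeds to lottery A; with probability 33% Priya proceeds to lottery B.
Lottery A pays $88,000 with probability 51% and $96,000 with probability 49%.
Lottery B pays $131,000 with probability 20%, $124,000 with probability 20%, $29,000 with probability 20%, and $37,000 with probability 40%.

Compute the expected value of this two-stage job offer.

$85,214.40

EV(A) = 0.51 × 88000 + 0.49 × 96000 = 44880 + 47040 = 91920
EV(B) = 0.2 × 131000 + 0.2 × 124000 + 0.2 × 29000 + 0.4 × 37000 = 26200 + 24800 + 5800 + 14800 = 71600
Overall = 0.67 × 91920 + 0.33 × 71600 = 61586.4 + 23628 = 85214.4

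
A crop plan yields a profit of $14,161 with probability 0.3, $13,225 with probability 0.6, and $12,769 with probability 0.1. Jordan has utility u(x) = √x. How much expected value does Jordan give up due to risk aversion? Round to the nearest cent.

E[u] = 0.3·√14161 + 0.6·√13225 + 0.1·√12769 = 0.3·119 + 0.6·115 + 0.1·113 = 116
CE = (116)² = 13456
Risk premium = EV − CE = 13460.2 − 13456 = 4.2

$4.20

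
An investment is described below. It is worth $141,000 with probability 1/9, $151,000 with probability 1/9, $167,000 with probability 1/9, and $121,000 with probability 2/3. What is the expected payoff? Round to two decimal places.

$131,666.67

EV = 1/9 × 141000 + 1/9 × 151000 + 1/9 × 167000 + 2/3 × 121000 = 15666.6667 + 16777.7778 + 18555.5556 + 80666.6667 = 131666.6667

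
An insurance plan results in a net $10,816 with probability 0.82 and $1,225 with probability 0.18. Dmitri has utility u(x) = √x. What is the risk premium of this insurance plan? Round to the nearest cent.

$702.72

E[u] = 0.82·√10816 + 0.18·√1225 = 0.82·104 + 0.18·35 = 91.58
CE = (91.58)² = 8386.8964
Risk premium = EV − CE = 9089.62 − 8386.8964 = 702.7236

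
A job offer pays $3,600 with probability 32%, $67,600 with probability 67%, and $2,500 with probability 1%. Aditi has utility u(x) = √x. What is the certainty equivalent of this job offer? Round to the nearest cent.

$37,597.21

E[u] = 0.32·√3600 + 0.67·√67600 + 0.01·√2500 = 0.32·60 + 0.67·260 + 0.01·50 = 193.9
CE = (193.9)² = 37597.21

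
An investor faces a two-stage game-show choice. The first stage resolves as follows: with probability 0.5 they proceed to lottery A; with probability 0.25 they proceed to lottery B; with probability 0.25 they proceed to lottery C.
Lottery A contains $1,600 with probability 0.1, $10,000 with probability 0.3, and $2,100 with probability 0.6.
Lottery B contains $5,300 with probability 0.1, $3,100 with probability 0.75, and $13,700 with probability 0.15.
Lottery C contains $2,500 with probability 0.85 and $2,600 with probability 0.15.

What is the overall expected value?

EV(A) = 0.1 × 1600 + 0.3 × 10000 + 0.6 × 2100 = 160 + 3000 + 1260 = 4420
EV(B) = 0.1 × 5300 + 0.75 × 3100 + 0.15 × 13700 = 530 + 2325 + 2055 = 4910
EV(C) = 0.85 × 2500 + 0.15 × 2600 = 2125 + 390 = 2515
Overall = 0.5 × 4420 + 0.25 × 4910 + 0.25 × 2515 = 2210 + 1227.5 + 628.75 = 4066.25

$4,066.25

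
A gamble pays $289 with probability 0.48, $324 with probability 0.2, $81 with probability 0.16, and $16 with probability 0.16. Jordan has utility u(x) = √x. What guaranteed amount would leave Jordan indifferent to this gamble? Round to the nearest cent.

E[u] = 0.48·√289 + 0.2·√324 + 0.16·√81 + 0.16·√16 = 0.48·17 + 0.2·18 + 0.16·9 + 0.16·4 = 13.84
CE = (13.84)² = 191.5456

$191.55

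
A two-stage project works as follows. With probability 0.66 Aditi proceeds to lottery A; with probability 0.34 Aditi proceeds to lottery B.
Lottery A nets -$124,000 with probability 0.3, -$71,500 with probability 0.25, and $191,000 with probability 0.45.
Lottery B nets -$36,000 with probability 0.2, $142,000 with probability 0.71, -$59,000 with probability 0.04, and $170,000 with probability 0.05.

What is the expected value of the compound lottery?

$54,295.90

EV(A) = 0.3 × (-124000) + 0.25 × (-71500) + 0.45 × 191000 = -37200 − 17875 + 85950 = 30875
EV(B) = 0.2 × (-36000) + 0.71 × 142000 + 0.04 × (-59000) + 0.05 × 170000 = -7200 + 100820 − 2360 + 8500 = 99760
Overall = 0.66 × 30875 + 0.34 × 99760 = 20377.5 + 33918.4 = 54295.9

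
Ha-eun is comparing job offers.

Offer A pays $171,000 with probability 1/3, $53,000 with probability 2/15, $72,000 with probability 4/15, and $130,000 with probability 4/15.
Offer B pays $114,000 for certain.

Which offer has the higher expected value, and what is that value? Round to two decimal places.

Offer A ($117,933.33)

Offer A = 1/3 × 171000 + 2/15 × 53000 + 4/15 × 72000 + 4/15 × 130000 = 57000 + 7066.6667 + 19200 + 34666.6667 = 117933.3333
Offer B: 114000 (certain)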